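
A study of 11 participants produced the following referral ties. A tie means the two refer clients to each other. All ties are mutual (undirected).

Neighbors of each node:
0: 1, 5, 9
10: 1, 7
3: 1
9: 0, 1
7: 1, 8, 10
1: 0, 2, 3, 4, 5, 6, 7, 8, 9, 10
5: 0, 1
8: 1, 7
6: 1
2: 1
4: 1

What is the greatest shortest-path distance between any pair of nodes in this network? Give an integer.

2

Eccentricity of each node (its greatest distance to any other): 0:2, 1:1, 2:2, 3:2, 4:2, 5:2, 6:2, 7:2, 8:2, 9:2, 10:2.
The maximum eccentricity is 2, realized for instance by the pair 3–7 via 3 – 1 – 7. So the diameter is 2.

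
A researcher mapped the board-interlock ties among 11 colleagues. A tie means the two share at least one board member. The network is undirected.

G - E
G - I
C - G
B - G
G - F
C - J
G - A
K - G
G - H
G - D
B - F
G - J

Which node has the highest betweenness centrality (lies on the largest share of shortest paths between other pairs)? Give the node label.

G

Unnormalized betweenness of each node: A:0, B:0, C:0, D:0, E:0, F:0, G:43, H:0, I:0, J:0, K:0.
G has the largest value, 43, making it the main broker — the node through which the most shortest paths run.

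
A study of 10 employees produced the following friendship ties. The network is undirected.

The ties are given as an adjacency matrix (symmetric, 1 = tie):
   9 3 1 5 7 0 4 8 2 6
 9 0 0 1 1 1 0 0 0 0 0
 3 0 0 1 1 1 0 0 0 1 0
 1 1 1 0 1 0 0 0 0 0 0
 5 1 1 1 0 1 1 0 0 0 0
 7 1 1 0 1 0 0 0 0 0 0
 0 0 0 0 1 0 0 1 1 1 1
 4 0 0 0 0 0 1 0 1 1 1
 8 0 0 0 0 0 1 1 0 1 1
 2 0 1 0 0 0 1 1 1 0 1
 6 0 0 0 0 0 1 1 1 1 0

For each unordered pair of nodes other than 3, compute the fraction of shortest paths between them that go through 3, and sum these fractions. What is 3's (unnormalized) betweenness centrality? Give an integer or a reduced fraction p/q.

79/12

Pairs whose geodesics pass through 3 — 9–2: 3/4; 1–7: 1/3; 1–4: 1/2; 1–8: 1/2; 1–2: 1; 1–6: 1/2; 5–2: 1/2; 7–4: 1/2; 7–8: 1/2; 7–2: 1; 7–6: 1/2.
All other pairs contribute 0.
Summing the contributions gives betweenness(3) = 79/12.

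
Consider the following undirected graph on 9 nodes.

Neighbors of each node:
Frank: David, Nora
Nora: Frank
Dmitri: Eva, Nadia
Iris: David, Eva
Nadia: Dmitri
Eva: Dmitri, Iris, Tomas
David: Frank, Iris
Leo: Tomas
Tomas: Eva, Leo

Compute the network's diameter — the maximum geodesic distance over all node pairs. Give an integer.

6

Eccentricity of each node (its greatest distance to any other): David:4, Dmitri:5, Eva:4, Frank:5, Iris:3, Leo:6, Nadia:6, Nora:6, Tomas:5.
The maximum eccentricity is 6, realized for instance by the pair Nadia–Nora via Nadia – Dmitri – Eva – Iris – David – Frank – Nora. So the diameter is 6.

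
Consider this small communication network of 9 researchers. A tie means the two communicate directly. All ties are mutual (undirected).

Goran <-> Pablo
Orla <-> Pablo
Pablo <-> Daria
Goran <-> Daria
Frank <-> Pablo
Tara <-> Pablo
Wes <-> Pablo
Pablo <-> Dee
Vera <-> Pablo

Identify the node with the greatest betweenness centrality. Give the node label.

Unnormalized betweenness of each node: Daria:0, Dee:0, Frank:0, Goran:0, Orla:0, Pablo:27, Tara:0, Vera:0, Wes:0.
Pablo has the largest value, 27, making it the main broker — the node through which the most shortest paths run.

Pablo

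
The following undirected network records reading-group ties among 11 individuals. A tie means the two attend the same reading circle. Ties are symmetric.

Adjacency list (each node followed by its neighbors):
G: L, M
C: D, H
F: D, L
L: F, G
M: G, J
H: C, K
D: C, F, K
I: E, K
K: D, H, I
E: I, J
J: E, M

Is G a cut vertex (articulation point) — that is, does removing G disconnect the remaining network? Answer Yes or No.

Even without G, every remaining node can still reach every other (the residual graph is connected), so G is not a cut vertex.

No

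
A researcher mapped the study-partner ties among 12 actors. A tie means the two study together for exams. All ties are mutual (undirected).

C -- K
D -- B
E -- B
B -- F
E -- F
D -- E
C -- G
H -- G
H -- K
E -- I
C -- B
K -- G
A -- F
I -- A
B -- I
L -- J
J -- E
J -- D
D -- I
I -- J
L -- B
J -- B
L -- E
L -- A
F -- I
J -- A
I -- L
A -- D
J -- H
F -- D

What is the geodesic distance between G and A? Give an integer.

One shortest route is G – H – J – A, which uses 3 edges, and at distance 2 from G we only reach {B, J}, which does not include A. So d(G,A) = 3.

3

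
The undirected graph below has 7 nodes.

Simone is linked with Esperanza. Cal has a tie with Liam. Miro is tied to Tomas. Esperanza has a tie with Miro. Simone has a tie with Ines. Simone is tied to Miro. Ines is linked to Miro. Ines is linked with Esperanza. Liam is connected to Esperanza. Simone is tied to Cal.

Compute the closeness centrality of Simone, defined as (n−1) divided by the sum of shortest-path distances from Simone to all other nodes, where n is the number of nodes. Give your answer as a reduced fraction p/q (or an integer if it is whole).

3/4

Distances from Simone: Cal:1, Esperanza:1, Ines:1, Liam:2, Miro:1, Tomas:2. Sum = 8.
n = 7, so closeness = 6/8 = 3/4.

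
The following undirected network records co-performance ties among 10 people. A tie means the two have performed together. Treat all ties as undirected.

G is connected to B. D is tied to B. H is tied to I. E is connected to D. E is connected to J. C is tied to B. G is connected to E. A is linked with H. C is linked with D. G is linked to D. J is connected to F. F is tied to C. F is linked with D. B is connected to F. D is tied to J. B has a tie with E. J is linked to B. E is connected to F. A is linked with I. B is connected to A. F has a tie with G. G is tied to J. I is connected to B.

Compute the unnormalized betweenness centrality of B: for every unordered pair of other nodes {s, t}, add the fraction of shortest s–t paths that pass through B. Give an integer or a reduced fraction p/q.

19

Pairs whose geodesics pass through B — C–E: 1/3; C–J: 1/3; C–G: 1/3; C–A: 1; C–H: 2/2; C–I: 1; E–A: 1; E–H: 2/2; E–I: 1; D–A: 1; D–H: 2/2; D–I: 1; J–A: 1; J–H: 2/2 … (+7 more pairs).
All other pairs contribute 0.
Summing the contributions gives betweenness(B) = 19.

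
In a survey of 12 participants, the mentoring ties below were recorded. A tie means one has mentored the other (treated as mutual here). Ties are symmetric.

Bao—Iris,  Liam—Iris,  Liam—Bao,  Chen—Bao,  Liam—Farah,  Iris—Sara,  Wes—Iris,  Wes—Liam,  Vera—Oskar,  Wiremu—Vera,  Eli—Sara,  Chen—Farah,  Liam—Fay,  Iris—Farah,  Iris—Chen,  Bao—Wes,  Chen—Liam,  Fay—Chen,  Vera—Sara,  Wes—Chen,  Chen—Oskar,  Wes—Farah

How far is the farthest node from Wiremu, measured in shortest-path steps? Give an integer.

4

Distances from Wiremu: Bao:4, Chen:3, Eli:3, Farah:4, Fay:4, Iris:3, Liam:4, Oskar:2, Sara:2, Vera:1, Wes:4.
The largest is 4 (to Farah, Bao, Liam, Wes, and Fay), so the eccentricity of Wiremu is 4.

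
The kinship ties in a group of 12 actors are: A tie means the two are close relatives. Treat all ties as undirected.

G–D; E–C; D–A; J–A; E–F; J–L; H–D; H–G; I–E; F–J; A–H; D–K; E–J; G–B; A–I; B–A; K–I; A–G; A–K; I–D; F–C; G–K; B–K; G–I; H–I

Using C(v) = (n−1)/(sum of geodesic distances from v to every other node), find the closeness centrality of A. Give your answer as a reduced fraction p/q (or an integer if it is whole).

Distances from A: B:1, C:3, D:1, E:2, F:2, G:1, H:1, I:1, J:1, K:1, L:2. Sum = 16.
n = 12, so closeness = 11/16.

11/16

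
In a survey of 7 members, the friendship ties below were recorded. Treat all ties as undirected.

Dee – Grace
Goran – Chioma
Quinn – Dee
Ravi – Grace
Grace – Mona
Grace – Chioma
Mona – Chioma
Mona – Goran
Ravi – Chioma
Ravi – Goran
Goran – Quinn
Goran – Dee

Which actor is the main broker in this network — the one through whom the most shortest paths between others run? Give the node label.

Unnormalized betweenness of each node: Chioma:7/12, Dee:5/4, Goran:29/6, Grace:11/6, Mona:1/4, Quinn:0, Ravi:1/4.
Goran has the largest value, 29/6, making it the main broker — the node through which the most shortest paths run.

Goran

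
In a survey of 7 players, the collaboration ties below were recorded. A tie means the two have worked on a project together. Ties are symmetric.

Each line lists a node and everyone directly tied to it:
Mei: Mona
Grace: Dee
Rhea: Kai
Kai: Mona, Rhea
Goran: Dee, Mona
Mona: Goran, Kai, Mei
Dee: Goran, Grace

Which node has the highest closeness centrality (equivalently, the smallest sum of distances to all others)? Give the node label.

Farness (sum of distances to all others) for each node — Dee:14, Goran:11, Grace:19, Kai:13, Mei:15, Mona:10, Rhea:18.
The smallest farness is 10, for Mona, so Mona has the highest closeness.

Mona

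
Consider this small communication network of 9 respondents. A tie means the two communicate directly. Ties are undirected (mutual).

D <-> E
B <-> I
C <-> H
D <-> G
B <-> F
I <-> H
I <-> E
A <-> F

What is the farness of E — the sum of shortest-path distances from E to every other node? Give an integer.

Distances from E: A:4, B:2, C:3, D:1, F:3, G:2, H:2, I:1.
Sum = 4 + 2 + 3 + 1 + 3 + 2 + 2 + 1 = 18.

18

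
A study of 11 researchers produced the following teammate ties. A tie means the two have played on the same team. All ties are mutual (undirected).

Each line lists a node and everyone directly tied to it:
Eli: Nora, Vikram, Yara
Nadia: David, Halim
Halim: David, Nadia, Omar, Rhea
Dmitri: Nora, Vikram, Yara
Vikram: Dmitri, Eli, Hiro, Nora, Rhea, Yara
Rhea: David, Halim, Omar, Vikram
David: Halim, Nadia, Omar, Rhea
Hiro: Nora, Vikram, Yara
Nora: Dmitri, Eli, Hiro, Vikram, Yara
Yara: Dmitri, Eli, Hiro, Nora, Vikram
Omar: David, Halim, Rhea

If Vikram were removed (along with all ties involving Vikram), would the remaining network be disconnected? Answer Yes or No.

Removing Vikram leaves {David, Halim, Nadia, Omar, and Rhea} with no path to {Dmitri, Eli, Hiro, Nora, and Yara}, so the network splits into 2 components. Vikram is a cut vertex.

Yes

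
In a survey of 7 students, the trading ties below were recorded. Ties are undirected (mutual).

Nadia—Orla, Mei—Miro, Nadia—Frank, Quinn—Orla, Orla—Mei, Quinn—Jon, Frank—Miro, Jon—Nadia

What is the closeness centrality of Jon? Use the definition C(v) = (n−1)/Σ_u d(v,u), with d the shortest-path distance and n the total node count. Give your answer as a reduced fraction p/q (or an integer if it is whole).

1/2

Distances from Jon: Frank:2, Mei:3, Miro:3, Nadia:1, Orla:2, Quinn:1. Sum = 12.
n = 7, so closeness = 6/12 = 1/2.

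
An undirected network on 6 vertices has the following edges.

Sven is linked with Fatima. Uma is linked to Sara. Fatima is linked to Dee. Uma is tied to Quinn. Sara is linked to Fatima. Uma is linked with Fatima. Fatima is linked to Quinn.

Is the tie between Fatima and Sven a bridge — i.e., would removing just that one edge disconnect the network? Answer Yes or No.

Yes

Without the Fatima–Sven edge there is no alternate route between Fatima and Sven, so the network disconnects. It is a bridge.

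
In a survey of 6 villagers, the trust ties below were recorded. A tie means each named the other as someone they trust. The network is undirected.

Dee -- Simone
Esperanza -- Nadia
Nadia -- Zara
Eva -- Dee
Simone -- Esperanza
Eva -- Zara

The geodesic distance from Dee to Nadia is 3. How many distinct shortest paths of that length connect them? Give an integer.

The shortest distance is 3. The length-3 paths are: Dee–Simone–Esperanza–Nadia; Dee–Eva–Zara–Nadia.
That gives 2 distinct shortest paths.

2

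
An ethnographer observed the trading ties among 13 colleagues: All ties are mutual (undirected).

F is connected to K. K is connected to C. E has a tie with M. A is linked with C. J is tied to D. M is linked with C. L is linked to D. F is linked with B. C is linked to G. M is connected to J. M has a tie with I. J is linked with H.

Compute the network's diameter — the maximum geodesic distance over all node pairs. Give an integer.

7

Eccentricity of each node (its greatest distance to any other): A:5, B:7, C:4, D:6, E:5, F:6, G:5, H:6, I:5, J:5, K:5, L:7, M:4.
The maximum eccentricity is 7, realized for instance by the pair B–L via B – F – K – C – M – J – D – L. So the diameter is 7.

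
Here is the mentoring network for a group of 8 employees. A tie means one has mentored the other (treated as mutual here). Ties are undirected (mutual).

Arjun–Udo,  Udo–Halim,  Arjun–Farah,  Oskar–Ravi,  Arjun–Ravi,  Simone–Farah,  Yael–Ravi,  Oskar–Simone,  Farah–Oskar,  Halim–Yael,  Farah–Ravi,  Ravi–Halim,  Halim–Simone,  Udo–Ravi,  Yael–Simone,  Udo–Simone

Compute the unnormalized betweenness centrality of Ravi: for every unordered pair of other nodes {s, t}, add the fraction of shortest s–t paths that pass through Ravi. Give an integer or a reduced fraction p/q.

31/6

Pairs whose geodesics pass through Ravi — Farah–Yael: 1/2; Farah–Halim: 1/2; Farah–Udo: 1/3; Yael–Arjun: 1; Yael–Oskar: 1/2; Yael–Udo: 1/3; Arjun–Oskar: 1/2; Arjun–Halim: 1/2; Oskar–Halim: 1/2; Oskar–Udo: 1/2.
All other pairs contribute 0.
Summing the contributions gives betweenness(Ravi) = 31/6.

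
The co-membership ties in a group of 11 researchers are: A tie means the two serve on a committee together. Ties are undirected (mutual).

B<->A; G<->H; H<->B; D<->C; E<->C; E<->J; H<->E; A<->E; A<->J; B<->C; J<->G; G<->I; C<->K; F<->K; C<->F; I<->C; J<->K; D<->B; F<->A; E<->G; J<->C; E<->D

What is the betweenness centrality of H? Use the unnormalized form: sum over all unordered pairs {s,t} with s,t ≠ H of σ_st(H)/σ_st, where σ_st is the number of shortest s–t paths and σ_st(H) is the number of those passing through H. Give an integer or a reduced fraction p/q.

5/4

Pairs whose geodesics pass through H — B–G: 1; B–E: 1/4.
All other pairs contribute 0.
Summing the contributions gives betweenness(H) = 5/4.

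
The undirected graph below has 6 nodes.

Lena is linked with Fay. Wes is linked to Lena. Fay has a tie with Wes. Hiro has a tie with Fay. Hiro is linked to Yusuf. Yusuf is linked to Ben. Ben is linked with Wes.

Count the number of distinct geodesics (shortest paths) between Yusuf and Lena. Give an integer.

2

The shortest distance is 3. The length-3 paths are: Yusuf–Hiro–Fay–Lena; Yusuf–Ben–Wes–Lena.
That gives 2 distinct shortest paths.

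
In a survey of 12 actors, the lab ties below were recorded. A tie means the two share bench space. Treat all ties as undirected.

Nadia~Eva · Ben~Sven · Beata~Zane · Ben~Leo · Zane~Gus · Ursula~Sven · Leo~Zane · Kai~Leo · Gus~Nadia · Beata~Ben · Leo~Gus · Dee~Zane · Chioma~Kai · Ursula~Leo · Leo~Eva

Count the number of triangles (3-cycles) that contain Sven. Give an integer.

Sven's neighbors are Ben and Ursula, but none of them are tied to each other, so no triangle contains Sven.

0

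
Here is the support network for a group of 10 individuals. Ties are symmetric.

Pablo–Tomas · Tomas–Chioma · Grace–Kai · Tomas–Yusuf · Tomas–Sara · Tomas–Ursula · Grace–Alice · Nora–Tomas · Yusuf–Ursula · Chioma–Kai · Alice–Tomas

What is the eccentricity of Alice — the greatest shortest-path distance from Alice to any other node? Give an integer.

Distances from Alice: Chioma:2, Grace:1, Kai:2, Nora:2, Pablo:2, Sara:2, Tomas:1, Ursula:2, Yusuf:2.
The largest is 2 (to Yusuf, Sara, Pablo, Chioma, Nora, Ursula, and Kai), so the eccentricity of Alice is 2.

2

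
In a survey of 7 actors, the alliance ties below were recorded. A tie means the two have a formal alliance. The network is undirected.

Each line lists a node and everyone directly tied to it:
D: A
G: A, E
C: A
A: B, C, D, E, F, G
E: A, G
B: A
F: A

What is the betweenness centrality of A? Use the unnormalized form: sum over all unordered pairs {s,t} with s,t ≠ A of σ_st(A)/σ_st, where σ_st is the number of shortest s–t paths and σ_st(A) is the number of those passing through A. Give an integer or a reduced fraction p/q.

Pairs whose geodesics pass through A — E–D: 1; E–C: 1; E–F: 1; E–B: 1; D–C: 1; D–F: 1; D–B: 1; D–G: 1; C–F: 1; C–B: 1; C–G: 1; F–B: 1; F–G: 1; B–G: 1.
All other pairs contribute 0.
Summing the contributions gives betweenness(A) = 14.

14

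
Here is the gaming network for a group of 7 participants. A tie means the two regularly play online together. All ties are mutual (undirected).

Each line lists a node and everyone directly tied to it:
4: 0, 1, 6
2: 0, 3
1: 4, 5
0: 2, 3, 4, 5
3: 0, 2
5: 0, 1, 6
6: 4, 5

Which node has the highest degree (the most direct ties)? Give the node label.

Degrees — 0:4, 1:2, 2:2, 3:2, 4:3, 5:3, 6:2.
The maximum is 4, attained only by 0.

0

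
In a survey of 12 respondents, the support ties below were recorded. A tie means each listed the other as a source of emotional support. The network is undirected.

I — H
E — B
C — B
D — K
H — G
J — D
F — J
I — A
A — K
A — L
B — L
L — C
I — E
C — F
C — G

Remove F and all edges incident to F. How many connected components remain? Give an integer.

F's neighbors (C and J) remain reachable from one another through other ties, so the rest of the network stays in one piece.

1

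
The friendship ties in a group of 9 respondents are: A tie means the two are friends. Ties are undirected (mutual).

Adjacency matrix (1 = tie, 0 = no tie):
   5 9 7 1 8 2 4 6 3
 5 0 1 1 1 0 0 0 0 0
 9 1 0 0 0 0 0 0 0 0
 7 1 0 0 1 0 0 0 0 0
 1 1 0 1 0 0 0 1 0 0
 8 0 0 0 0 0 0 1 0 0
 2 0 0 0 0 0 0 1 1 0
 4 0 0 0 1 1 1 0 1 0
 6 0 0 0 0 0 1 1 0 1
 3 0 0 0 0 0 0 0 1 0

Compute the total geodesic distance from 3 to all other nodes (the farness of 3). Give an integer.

24

Distances from 3: 1:3, 2:2, 4:2, 5:4, 6:1, 7:4, 8:3, 9:5.
Sum = 3 + 2 + 2 + 4 + 1 + 4 + 3 + 5 = 24.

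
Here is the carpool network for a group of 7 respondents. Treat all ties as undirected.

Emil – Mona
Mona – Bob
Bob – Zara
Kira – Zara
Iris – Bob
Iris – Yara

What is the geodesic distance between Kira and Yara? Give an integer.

4

One shortest route is Kira – Zara – Bob – Iris – Yara, which uses 4 edges, and at distance 3 from Kira we only reach {Iris, Mona}, which does not include Yara. So d(Kira,Yara) = 4.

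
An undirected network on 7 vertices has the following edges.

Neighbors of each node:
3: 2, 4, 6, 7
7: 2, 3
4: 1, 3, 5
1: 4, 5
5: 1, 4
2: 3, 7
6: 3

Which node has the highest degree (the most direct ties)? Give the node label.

3

Degrees — 1:2, 2:2, 3:4, 4:3, 5:2, 6:1, 7:2.
The maximum is 4, attained only by 3.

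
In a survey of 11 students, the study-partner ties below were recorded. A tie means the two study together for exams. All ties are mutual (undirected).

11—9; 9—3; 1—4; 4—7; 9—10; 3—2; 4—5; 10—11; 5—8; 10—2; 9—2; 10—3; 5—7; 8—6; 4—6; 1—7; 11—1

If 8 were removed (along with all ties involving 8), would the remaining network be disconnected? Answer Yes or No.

No

Even without 8, every remaining node can still reach every other (the residual graph is connected), so 8 is not a cut vertex.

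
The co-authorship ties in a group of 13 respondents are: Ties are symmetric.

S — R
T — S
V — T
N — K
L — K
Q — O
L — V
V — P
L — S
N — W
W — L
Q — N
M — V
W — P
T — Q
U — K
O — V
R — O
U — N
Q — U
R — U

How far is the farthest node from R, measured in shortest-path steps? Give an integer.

Distances from R: K:2, L:2, M:3, N:2, O:1, P:3, Q:2, S:1, T:2, U:1, V:2, W:3.
The largest is 3 (to W, M, and P), so the eccentricity of R is 3.

3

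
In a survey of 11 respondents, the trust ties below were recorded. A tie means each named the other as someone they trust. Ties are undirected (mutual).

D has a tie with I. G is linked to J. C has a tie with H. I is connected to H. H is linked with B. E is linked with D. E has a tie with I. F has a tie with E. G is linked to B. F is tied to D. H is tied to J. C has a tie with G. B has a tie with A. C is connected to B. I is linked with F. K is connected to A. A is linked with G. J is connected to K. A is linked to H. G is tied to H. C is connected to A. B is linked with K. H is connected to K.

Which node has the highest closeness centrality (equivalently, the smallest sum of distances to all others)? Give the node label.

Farness (sum of distances to all others) for each node — A:18, B:18, C:19, D:23, E:23, F:23, G:18, H:13, I:16, J:20, K:19.
The smallest farness is 13, for H, so H has the highest closeness.

H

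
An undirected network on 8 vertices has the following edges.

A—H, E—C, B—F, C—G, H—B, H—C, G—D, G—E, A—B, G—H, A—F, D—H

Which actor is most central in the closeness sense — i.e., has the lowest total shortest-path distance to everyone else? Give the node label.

H

Farness (sum of distances to all others) for each node — A:12, B:12, C:12, D:13, E:16, F:17, G:11, H:9.
The smallest farness is 9, for H, so H has the highest closeness.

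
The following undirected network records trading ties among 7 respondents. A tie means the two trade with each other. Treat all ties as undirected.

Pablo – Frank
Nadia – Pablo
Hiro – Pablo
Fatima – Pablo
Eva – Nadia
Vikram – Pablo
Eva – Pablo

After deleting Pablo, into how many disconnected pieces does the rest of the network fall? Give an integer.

5

Without Pablo, the remaining ties split the others into: {Frank}; {Fatima}; {Eva, Nadia}; {Hiro}; {Vikram}.
That's 5 separate components.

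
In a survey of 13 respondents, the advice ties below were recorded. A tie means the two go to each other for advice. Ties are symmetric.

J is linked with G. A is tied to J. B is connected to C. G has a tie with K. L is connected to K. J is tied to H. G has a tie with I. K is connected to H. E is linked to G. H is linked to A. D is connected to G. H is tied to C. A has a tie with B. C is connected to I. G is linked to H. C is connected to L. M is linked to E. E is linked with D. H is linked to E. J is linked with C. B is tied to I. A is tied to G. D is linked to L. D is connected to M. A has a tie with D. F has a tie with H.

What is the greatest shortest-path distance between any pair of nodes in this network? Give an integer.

3

Eccentricity of each node (its greatest distance to any other): A:2, B:3, C:3, D:3, E:3, F:3, G:2, H:2, I:3, J:3, K:3, L:3, M:3.
The maximum eccentricity is 3, realized for instance by the pair D–F via D – E – H – F. So the diameter is 3.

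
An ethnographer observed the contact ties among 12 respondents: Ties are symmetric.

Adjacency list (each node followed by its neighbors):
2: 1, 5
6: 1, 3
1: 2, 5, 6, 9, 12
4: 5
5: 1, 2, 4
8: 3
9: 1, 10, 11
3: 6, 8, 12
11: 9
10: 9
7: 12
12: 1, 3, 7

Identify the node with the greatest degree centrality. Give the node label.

Degrees — 1:5, 2:2, 3:3, 4:1, 5:3, 6:2, 7:1, 8:1, 9:3, 10:1, 11:1, 12:3.
The maximum is 5, attained only by 1.

1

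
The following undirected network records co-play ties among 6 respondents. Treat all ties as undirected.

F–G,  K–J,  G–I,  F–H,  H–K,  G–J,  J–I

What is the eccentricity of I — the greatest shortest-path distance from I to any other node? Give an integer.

3

Distances from I: F:2, G:1, H:3, J:1, K:2.
The largest is 3 (to H), so the eccentricity of I is 3.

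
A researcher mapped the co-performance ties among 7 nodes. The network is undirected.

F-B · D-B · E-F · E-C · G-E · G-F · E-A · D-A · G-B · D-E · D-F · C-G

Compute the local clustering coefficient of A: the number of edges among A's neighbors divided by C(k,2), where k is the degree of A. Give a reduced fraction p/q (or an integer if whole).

A's neighbors: D and E (k = 2).
Possible neighbor pairs: C(2,2) = 1. Edges among them: D–E → e = 1.
Clustering(A) = 1/1.

1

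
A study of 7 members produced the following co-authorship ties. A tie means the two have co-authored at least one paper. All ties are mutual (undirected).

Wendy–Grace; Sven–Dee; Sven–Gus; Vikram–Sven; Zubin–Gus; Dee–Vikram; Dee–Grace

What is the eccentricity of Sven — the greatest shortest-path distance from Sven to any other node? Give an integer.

3

Distances from Sven: Dee:1, Grace:2, Gus:1, Vikram:1, Wendy:3, Zubin:2.
The largest is 3 (to Wendy), so the eccentricity of Sven is 3.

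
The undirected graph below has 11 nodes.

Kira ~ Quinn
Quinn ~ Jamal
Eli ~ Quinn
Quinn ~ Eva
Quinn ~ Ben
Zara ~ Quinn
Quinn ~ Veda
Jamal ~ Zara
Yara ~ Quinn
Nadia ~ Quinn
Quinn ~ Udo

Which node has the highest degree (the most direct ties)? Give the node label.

Degrees — Ben:1, Eli:1, Eva:1, Jamal:2, Kira:1, Nadia:1, Quinn:10, Udo:1, Veda:1, Yara:1, Zara:2.
The maximum is 10, attained only by Quinn.

Quinn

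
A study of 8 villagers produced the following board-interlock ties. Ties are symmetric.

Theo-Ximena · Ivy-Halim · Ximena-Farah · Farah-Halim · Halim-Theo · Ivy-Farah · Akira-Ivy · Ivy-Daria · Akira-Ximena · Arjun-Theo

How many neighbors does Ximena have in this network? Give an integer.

Ximena is directly tied to Akira, Farah, and Theo. That is 3 neighbors, so the degree of Ximena is 3.

3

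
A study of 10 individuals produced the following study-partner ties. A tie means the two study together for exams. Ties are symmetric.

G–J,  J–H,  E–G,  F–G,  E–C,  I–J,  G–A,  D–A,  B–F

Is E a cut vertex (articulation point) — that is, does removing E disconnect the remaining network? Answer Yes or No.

Removing E leaves {A, B, D, F, G, H, I, and J} with no path to {C}, so the network splits into 2 components. E is a cut vertex.

Yes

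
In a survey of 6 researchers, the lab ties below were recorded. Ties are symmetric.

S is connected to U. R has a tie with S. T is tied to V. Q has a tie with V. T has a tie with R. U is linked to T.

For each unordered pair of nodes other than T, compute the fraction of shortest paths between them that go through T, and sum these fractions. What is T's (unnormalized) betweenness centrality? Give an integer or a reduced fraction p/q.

Pairs whose geodesics pass through T — S–Q: 2/2; S–V: 2/2; R–U: 1/2; R–Q: 1; R–V: 1; U–Q: 1; U–V: 1.
All other pairs contribute 0.
Summing the contributions gives betweenness(T) = 13/2.

13/2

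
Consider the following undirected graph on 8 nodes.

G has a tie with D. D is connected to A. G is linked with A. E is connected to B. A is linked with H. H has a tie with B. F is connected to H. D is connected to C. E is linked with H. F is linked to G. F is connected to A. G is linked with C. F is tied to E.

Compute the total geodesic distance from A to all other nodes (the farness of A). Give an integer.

Distances from A: B:2, C:2, D:1, E:2, F:1, G:1, H:1.
Sum = 2 + 2 + 1 + 2 + 1 + 1 + 1 = 10.

10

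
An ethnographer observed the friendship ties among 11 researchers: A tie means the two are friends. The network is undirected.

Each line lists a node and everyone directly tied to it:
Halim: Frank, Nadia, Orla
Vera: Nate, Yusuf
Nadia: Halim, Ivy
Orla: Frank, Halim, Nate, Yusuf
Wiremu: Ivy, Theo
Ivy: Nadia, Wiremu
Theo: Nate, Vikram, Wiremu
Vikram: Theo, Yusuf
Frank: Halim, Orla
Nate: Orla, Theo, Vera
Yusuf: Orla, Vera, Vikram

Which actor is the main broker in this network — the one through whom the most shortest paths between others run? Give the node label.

Orla

Unnormalized betweenness of each node: Frank:0, Halim:17/2, Ivy:4, Nadia:5, Nate:19/2, Orla:15, Theo:21/2, Vera:1/2, Vikram:5/2, Wiremu:6, Yusuf:13/2.
Orla has the largest value, 15, making it the main broker — the node through which the most shortest paths run.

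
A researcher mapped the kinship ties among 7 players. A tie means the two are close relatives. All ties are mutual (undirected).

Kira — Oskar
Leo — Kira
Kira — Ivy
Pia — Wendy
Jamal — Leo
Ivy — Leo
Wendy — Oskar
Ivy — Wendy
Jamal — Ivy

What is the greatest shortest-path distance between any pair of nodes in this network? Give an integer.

3

Eccentricity of each node (its greatest distance to any other): Ivy:2, Jamal:3, Kira:3, Leo:3, Oskar:3, Pia:3, Wendy:2.
The maximum eccentricity is 3, realized for instance by the pair Oskar–Jamal via Oskar – Kira – Ivy – Jamal. So the diameter is 3.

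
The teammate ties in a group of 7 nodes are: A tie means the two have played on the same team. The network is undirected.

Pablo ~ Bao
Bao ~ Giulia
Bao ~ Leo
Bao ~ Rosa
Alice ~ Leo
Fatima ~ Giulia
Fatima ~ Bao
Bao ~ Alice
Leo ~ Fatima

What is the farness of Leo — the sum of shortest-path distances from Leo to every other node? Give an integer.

9

Distances from Leo: Alice:1, Bao:1, Fatima:1, Giulia:2, Pablo:2, Rosa:2.
Sum = 1 + 1 + 1 + 2 + 2 + 2 = 9.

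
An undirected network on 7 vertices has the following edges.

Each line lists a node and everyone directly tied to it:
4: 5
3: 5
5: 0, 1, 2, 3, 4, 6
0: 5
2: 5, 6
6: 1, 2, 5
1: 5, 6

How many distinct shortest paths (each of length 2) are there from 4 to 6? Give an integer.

The shortest distance is 2, and the only length-2 path is 4–5–6. So there is exactly 1 shortest path.

1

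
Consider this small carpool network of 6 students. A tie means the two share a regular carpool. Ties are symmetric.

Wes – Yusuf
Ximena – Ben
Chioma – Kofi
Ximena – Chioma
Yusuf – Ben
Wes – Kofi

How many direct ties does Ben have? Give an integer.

2

Ben is directly tied to Ximena and Yusuf. That is 2 neighbors, so the degree of Ben is 2.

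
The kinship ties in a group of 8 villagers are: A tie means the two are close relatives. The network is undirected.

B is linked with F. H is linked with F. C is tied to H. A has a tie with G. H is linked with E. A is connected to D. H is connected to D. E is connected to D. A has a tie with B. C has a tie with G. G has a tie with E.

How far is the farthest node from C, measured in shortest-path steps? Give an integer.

Distances from C: A:2, B:3, D:2, E:2, F:2, G:1, H:1.
The largest is 3 (to B), so the eccentricity of C is 3.

3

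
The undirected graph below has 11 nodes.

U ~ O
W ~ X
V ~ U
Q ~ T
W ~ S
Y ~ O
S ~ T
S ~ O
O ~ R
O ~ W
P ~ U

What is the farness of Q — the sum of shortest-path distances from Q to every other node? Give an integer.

Distances from Q: O:3, P:5, R:4, S:2, T:1, U:4, V:5, W:3, X:4, Y:4.
Sum = 3 + 5 + 4 + 2 + 1 + 4 + 5 + 3 + 4 + 4 = 35.

35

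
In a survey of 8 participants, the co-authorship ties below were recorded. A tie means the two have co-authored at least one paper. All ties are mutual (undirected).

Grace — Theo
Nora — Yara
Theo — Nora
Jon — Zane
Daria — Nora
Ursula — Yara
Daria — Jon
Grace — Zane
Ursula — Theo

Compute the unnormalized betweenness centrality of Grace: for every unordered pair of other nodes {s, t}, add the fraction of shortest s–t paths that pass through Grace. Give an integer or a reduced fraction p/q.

Pairs whose geodesics pass through Grace — Jon–Theo: 1/2; Jon–Ursula: 1/3; Zane–Theo: 1; Zane–Ursula: 1; Zane–Yara: 2/3; Zane–Nora: 1/2.
All other pairs contribute 0.
Summing the contributions gives betweenness(Grace) = 4.

4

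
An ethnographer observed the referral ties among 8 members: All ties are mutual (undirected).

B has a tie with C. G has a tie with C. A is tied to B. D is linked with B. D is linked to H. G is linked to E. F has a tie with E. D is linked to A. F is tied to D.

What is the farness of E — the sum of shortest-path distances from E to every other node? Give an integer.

Distances from E: A:3, B:3, C:2, D:2, F:1, G:1, H:3.
Sum = 3 + 3 + 2 + 2 + 1 + 1 + 3 = 15.

15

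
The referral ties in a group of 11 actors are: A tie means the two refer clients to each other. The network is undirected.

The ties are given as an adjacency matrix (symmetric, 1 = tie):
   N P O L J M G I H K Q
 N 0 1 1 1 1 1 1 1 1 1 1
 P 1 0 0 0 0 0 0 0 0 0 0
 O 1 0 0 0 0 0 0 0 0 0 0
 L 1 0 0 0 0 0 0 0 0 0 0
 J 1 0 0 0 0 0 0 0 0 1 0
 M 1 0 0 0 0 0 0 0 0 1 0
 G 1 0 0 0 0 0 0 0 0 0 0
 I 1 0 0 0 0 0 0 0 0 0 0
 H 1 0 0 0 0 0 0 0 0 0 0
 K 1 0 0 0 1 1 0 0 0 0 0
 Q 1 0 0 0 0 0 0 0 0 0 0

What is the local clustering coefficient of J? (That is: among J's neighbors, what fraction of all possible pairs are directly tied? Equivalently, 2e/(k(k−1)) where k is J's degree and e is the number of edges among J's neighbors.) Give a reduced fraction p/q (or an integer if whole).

J's neighbors: K and N (k = 2).
Possible neighbor pairs: C(2,2) = 1. Edges among them: K–N → e = 1.
Clustering(J) = 1/1.

1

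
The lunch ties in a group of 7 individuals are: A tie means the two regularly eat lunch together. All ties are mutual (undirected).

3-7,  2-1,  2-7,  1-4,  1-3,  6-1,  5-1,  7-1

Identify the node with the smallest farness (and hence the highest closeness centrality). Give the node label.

1

Farness (sum of distances to all others) for each node — 1:6, 2:10, 3:10, 4:11, 5:11, 6:11, 7:9.
The smallest farness is 6, for 1, so 1 has the highest closeness.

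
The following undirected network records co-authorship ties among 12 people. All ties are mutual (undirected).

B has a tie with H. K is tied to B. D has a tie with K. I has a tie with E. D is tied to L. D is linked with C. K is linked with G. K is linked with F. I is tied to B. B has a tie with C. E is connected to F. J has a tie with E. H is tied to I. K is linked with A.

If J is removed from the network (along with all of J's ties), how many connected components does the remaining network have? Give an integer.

1

J's neighbors (E) remain reachable from one another through other ties, so the rest of the network stays in one piece.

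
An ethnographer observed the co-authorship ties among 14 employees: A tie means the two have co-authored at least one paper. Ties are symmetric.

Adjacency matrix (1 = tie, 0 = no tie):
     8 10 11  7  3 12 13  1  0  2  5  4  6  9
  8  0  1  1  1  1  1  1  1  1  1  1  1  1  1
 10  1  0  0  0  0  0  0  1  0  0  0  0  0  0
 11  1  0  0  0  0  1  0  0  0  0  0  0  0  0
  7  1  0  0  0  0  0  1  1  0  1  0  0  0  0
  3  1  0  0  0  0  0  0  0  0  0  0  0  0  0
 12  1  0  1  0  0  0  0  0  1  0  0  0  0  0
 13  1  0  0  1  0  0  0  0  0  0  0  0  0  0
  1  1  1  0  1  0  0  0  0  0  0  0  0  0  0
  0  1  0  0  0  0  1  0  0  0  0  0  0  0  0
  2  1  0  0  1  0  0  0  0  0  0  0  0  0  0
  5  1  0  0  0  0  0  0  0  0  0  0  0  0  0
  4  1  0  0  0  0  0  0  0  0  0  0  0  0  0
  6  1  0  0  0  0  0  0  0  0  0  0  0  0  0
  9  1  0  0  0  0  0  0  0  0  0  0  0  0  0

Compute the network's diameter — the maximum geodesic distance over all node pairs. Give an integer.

2

Eccentricity of each node (its greatest distance to any other): 0:2, 1:2, 2:2, 3:2, 4:2, 5:2, 6:2, 7:2, 8:1, 9:2, 10:2, 11:2, 12:2, 13:2.
The maximum eccentricity is 2, realized for instance by the pair 10–11 via 10 – 8 – 11. So the diameter is 2.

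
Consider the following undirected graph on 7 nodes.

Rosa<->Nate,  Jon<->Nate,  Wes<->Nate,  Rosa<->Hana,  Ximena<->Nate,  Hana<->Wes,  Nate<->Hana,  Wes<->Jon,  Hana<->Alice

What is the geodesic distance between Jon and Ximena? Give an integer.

2

One shortest route is Jon – Nate – Ximena, which uses 2 edges, and Jon and Ximena are not directly tied, so nothing shorter exists. So d(Jon,Ximena) = 2.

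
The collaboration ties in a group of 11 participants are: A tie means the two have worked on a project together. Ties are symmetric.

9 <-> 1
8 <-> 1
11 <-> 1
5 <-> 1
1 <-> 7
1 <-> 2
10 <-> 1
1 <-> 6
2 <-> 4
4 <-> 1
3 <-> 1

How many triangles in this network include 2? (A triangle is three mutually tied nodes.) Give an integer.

2's neighbors: 1 and 4.
Neighbor pairs that are themselves tied: 2–1–4. Each forms one triangle with 2, for 1 in total.

1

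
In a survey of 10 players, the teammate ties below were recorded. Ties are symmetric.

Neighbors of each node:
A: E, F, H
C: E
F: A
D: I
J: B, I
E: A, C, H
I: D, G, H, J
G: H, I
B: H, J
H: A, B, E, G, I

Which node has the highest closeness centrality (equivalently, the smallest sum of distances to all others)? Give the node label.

H

Farness (sum of distances to all others) for each node — A:17, B:19, C:25, D:24, E:17, F:25, G:18, H:13, I:16, J:22.
The smallest farness is 13, for H, so H has the highest closeness.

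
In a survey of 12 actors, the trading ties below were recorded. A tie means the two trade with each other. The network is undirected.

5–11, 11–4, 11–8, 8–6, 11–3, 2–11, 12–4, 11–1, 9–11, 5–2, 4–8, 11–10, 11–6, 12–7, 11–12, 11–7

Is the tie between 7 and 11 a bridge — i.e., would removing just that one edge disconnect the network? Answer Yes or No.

Even without that edge, 7 still reaches 11 via 7 – 12 – 11, so the network stays connected. Not a bridge.

No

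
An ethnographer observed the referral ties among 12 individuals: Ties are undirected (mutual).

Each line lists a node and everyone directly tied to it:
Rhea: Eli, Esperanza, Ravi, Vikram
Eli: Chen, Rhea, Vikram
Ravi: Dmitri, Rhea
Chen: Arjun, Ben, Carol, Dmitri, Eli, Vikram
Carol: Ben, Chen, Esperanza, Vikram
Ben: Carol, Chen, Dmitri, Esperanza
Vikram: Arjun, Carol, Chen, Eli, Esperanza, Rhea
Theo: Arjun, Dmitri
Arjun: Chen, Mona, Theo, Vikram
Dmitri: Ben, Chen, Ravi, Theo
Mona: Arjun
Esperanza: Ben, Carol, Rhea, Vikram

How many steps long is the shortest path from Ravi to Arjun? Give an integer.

3

One shortest route is Ravi – Rhea – Vikram – Arjun, which uses 3 edges, and at distance 2 from Ravi we only reach {Ben, Chen, Eli, Esperanza, Theo, Vikram}, which does not include Arjun. So d(Ravi,Arjun) = 3.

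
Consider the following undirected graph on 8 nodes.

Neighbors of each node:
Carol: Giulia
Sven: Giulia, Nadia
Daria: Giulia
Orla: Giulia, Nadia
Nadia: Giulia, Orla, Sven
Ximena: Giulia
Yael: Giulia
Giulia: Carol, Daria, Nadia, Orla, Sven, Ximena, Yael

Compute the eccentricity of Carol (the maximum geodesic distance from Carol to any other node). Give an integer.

2

Distances from Carol: Daria:2, Giulia:1, Nadia:2, Orla:2, Sven:2, Ximena:2, Yael:2.
The largest is 2 (to Orla, Yael, Ximena, Daria, Nadia, and Sven), so the eccentricity of Carol is 2.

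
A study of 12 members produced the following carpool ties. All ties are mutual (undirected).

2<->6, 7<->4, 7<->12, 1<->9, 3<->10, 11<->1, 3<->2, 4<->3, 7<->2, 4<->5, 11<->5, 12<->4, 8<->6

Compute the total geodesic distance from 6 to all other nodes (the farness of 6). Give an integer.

Distances from 6: 1:6, 2:1, 3:2, 4:3, 5:4, 7:2, 8:1, 9:7, 10:3, 11:5, 12:3.
Sum = 6 + 1 + 2 + 3 + 4 + 2 + 1 + 7 + 3 + 5 + 3 = 37.

37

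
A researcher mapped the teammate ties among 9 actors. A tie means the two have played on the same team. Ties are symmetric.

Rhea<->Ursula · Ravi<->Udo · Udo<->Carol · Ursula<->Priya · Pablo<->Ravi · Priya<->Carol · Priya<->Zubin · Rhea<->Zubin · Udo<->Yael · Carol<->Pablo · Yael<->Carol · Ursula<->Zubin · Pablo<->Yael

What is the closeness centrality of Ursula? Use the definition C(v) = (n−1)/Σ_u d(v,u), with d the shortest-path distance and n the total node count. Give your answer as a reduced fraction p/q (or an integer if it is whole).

Distances from Ursula: Carol:2, Pablo:3, Priya:1, Ravi:4, Rhea:1, Udo:3, Yael:3, Zubin:1. Sum = 18.
n = 9, so closeness = 8/18 = 4/9.

4/9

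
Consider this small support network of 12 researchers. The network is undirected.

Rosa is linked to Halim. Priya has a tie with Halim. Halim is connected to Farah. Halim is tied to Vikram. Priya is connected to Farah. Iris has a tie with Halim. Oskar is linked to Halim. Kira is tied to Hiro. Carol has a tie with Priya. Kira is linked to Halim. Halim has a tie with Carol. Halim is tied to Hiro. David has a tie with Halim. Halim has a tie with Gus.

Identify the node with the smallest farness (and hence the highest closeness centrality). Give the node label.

Farness (sum of distances to all others) for each node — Carol:20, David:21, Farah:20, Gus:21, Halim:11, Hiro:20, Iris:21, Kira:20, Oskar:21, Priya:19, Rosa:21, Vikram:21.
The smallest farness is 11, for Halim, so Halim has the highest closeness.

Halim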